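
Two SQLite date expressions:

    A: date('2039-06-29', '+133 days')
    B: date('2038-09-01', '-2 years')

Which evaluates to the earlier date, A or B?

B

A = 2039-11-09.
B = 2036-09-01.
B is earlier.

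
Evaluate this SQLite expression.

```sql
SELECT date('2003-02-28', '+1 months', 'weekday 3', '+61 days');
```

2003-06-02

Adding +1 month to 2003-02-28 gives 2003-03-28.
`weekday 3` advances to the next Wednesday; 2003-03-28 is a Friday, so it moves forward to 2003-04-02.
Applying '+61 days' to 2003-04-02: counting 61 days forward gives 2003-06-02.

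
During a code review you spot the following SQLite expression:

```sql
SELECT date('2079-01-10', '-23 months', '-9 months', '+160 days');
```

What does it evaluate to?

2076-10-17

Adding -23 months to 2079-01-10 gives 2077-02-10.
Adding -9 months to 2077-02-10 gives 2076-05-10.
Applying '+160 days' to 2076-05-10: counting 160 days forward gives 2076-10-17.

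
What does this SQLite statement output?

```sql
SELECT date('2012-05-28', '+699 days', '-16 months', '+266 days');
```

Applying '+699 days' to 2012-05-28: counting 699 days forward gives 2014-04-27.
Adding -16 months to 2014-04-27 gives 2012-12-27.
Applying '+266 days' to 2012-12-27: counting 266 days forward gives 2013-09-19.

2013-09-19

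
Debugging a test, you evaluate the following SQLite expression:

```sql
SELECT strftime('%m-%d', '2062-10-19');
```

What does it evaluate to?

`%m-%d` extracts the month-day: 10-19.

10-19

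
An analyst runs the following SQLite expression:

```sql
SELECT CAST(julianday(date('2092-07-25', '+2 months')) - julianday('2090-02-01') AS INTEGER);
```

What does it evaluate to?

Adding +2 months to 2092-07-25 gives 2092-09-25.
27 days remain in February 2090 after the 1st (28 − 1).
Full months from March 2090 through August 2092 contribute their day counts.
Then 25 days into September 2092.
Total: 27 + 31 + 30 + 31 + 30 + 31 + 31 + 30 + 31 + 30 + 31 + 31 + 28 + 31 + 30 + 31 + 30 + 31 + 31 + 30 + 31 + 30 + 31 + 31 + 29 + 31 + 30 + 31 + 30 + 31 + 31 + 25 = 967.

967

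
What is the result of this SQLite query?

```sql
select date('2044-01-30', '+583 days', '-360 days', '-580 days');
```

2043-02-07

Applying '+583 days' to 2044-01-30: counting 583 days forward gives 2045-09-04.
Applying '-360 days' to 2045-09-04: counting 360 days back gives 2044-09-09.
Applying '-580 days' to 2044-09-09: counting 580 days back gives 2043-02-07.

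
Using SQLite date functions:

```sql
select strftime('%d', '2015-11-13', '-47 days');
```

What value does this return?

27

First apply '-47 days': 2015-11-13 → 2015-09-27.
`%d` extracts the 2-digit day of month: 27.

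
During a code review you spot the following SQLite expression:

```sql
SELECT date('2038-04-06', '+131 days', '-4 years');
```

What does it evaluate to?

Applying '+131 days' to 2038-04-06: counting 131 days forward gives 2038-08-15.
Adding -4 years to 2038-08-15 gives 2034-08-15.

2034-08-15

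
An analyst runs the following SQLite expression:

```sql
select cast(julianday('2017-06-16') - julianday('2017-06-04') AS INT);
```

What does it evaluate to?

Both dates are in June 2017: 16 − 4 = 12.

12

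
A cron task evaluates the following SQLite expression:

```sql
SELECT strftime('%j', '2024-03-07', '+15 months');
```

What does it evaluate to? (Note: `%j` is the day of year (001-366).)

158

First apply '+15 months': 2024-03-07 → 2025-06-07.
Day-of-year for 2025-06-07: days since 2025-01-01 inclusive = 158, zero-padded to 158.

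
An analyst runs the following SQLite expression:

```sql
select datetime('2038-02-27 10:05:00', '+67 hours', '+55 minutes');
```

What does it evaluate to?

2038-03-02 06:00:00

+67 hours from 2038-02-27 10:05:00 is 2038-03-02 05:05:00 (crosses midnight).
+55 minutes from 2038-03-02 05:05:00 is 2038-03-02 06:00:00.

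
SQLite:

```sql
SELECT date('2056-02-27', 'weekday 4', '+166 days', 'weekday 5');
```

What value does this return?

2056-08-18

`weekday 4` advances to the next Thursday; 2056-02-27 is a Sunday, so it moves forward to 2056-03-02.
Applying '+166 days' to 2056-03-02: counting 166 days forward gives 2056-08-15.
`weekday 5` advances to the next Friday; 2056-08-15 is a Tuesday, so it moves forward to 2056-08-18.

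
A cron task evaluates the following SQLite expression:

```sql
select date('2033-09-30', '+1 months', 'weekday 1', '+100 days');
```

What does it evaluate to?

Adding +1 month to 2033-09-30 gives 2033-10-30.
`weekday 1` advances to the next Monday; 2033-10-30 is a Sunday, so it moves forward to 2033-10-31.
Applying '+100 days' to 2033-10-31: counting 100 days forward gives 2034-02-08.

2034-02-08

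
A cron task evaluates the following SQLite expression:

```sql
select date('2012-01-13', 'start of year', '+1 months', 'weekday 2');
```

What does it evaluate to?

`start of year` rewinds 2012-01-13 to 2012-01-01.
Adding +1 month to 2012-01-01 gives 2012-02-01.
`weekday 2` advances to the next Tuesday; 2012-02-01 is a Wednesday, so it moves forward to 2012-02-07.

2012-02-07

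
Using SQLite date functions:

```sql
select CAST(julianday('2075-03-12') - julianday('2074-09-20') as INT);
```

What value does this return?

10 days remain in September 2074 after the 20th (30 − 20).
October 2074: 31 days.
November 2074: 30 days.
December 2074: 31 days.
January 2075: 31 days.
February 2075: 28 days.
Then 12 days into March 2075.
Total: 10 + 31 + 30 + 31 + 31 + 28 + 12 = 173.

173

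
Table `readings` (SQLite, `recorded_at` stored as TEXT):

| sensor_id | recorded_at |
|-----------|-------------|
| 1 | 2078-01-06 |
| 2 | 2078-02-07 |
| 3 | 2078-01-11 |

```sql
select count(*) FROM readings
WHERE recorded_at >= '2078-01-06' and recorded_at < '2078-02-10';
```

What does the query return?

3

Rows in [2078-01-06, 2078-02-10): 2078-01-06, 2078-02-07, 2078-01-11 → 3 rows.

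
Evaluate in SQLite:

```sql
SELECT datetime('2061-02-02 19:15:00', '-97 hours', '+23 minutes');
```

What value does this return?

-97 hours from 2061-02-02 19:15:00 is 2061-01-29 18:15:00 (crosses midnight).
+23 minutes from 2061-01-29 18:15:00 is 2061-01-29 18:38:00.

2061-01-29 18:38:00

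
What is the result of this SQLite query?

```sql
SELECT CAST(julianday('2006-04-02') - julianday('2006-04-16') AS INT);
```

-14

Both dates are in April 2006: 16 − 2 = 14.
The subtraction is earlier − later, so the result is −14 → -14.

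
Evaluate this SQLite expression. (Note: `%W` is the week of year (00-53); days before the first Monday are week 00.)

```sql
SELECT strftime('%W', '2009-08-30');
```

2009-08-30 is a Sunday. SQLite's %W counts Mondays since the year started; the result is 34.

34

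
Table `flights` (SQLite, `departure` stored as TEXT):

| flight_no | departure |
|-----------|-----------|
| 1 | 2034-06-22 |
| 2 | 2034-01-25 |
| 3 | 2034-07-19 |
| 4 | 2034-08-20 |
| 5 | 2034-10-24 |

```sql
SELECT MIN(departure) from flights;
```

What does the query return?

2034-01-25

MIN over {2034-01-25, 2034-06-22, 2034-07-19, 2034-08-20, 2034-10-24}.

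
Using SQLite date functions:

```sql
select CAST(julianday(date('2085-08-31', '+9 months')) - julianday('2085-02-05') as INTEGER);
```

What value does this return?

Adding +9 months to 2085-08-31 gives 2086-05-31.
23 days remain in February 2085 after the 5th (28 − 5).
Full months from March 2085 through April 2086 contribute their day counts.
Then 31 days into May 2086.
Total: 23 + 31 + 30 + 31 + 30 + 31 + 31 + 30 + 31 + 30 + 31 + 31 + 28 + 31 + 30 + 31 = 480.

480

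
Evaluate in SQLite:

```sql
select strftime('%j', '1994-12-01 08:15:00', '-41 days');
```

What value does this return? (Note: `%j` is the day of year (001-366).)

294

First apply '-41 days': 1994-12-01 08:15:00 → 1994-10-21 08:15:00.
Day-of-year for 1994-10-21: days since 1994-01-01 inclusive = 294, zero-padded to 294.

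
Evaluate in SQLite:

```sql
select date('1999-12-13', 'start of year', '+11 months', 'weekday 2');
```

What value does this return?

`start of year` rewinds 1999-12-13 to 1999-01-01.
Adding +11 months to 1999-01-01 gives 1999-12-01.
`weekday 2` advances to the next Tuesday; 1999-12-01 is a Wednesday, so it moves forward to 1999-12-07.

1999-12-07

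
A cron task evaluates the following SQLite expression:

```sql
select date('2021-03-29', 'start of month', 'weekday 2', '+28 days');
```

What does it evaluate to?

`start of month` rewinds 2021-03-29 to 2021-03-01.
`weekday 2` advances to the next Tuesday; 2021-03-01 is a Monday, so it moves forward to 2021-03-02.
Advancing 28 more days within March lands on 2021-03-30.

2021-03-30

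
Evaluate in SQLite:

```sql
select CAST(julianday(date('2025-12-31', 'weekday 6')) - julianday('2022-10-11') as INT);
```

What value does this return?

`weekday 6` advances to the next Saturday; 2025-12-31 is a Wednesday, so it moves forward to 2026-01-03.
20 days remain in October 2022 after the 11th (31 − 11).
Full months from November 2022 through December 2025 contribute their day counts.
Then 3 days into January 2026.
Total: 20 + 30 + 31 + 31 + 28 + 31 + 30 + 31 + 30 + 31 + 31 + 30 + 31 + 30 + 31 + 31 + 29 + 31 + 30 + 31 + 30 + 31 + 31 + 30 + 31 + 30 + 31 + 31 + 28 + 31 + 30 + 31 + 30 + 31 + 31 + 30 + 31 + 30 + 31 + 3 = 1180.

1180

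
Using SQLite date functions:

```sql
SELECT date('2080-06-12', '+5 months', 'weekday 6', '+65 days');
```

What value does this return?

2081-01-20

Adding +5 months to 2080-06-12 gives 2080-11-12.
`weekday 6` advances to the next Saturday; 2080-11-12 is a Tuesday, so it moves forward to 2080-11-16.
Applying '+65 days' to 2080-11-16: counting 65 days forward gives 2081-01-20.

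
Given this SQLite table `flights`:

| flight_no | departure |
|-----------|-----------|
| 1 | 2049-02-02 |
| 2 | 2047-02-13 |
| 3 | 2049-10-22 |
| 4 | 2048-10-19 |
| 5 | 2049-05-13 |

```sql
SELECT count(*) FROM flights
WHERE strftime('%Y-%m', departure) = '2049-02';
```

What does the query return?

Rows with year-month 2049-02: 2049-02-02 → 1.

1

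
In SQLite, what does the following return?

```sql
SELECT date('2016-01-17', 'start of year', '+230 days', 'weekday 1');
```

`start of year` rewinds 2016-01-17 to 2016-01-01.
Applying '+230 days' to 2016-01-01: counting 230 days forward gives 2016-08-18.
`weekday 1` advances to the next Monday; 2016-08-18 is a Thursday, so it moves forward to 2016-08-22.

2016-08-22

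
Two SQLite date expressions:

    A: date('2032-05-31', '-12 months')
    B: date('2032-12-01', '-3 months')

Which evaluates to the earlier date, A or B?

A

A = 2031-05-31.
B = 2032-09-01.
A is earlier.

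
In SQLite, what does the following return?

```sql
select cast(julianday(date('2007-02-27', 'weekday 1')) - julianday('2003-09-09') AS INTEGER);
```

1273

`weekday 1` advances to the next Monday; 2007-02-27 is a Tuesday, so it moves forward to 2007-03-05.
21 days remain in September 2003 after the 9th (30 − 9).
Full months from October 2003 through February 2007 contribute their day counts.
Then 5 days into March 2007.
Total: 21 + 31 + 30 + 31 + 31 + 29 + 31 + 30 + 31 + 30 + 31 + 31 + 30 + 31 + 30 + 31 + 31 + 28 + 31 + 30 + 31 + 30 + 31 + 31 + 30 + 31 + 30 + 31 + 31 + 28 + 31 + 30 + 31 + 30 + 31 + 31 + 30 + 31 + 30 + 31 + 31 + 28 + 5 = 1273.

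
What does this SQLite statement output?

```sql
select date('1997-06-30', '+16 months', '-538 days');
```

1997-05-10

Adding +16 months to 1997-06-30 gives 1998-10-30.
Applying '-538 days' to 1998-10-30: counting 538 days back gives 1997-05-10.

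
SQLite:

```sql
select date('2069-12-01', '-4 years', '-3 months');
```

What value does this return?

2065-09-01

Adding -4 years to 2069-12-01 gives 2065-12-01.
Adding -3 months to 2065-12-01 gives 2065-09-01.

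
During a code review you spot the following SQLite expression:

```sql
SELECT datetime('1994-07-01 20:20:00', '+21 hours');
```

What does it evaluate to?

1994-07-02 17:20:00

+21 hours from 1994-07-01 20:20:00 is 1994-07-02 17:20:00 (crosses midnight).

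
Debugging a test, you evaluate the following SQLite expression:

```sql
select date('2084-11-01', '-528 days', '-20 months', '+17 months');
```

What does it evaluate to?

Applying '-528 days' to 2084-11-01: counting 528 days back gives 2083-05-23.
Adding -20 months to 2083-05-23 gives 2081-09-23.
Adding +17 months to 2081-09-23 gives 2083-02-23.

2083-02-23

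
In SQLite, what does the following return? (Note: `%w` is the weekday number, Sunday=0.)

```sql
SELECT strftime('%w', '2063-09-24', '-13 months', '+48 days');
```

First apply '-13 months', '+48 days': 2063-09-24 → 2062-10-11.
2062-10-11 is a Wednesday; with Sunday=0 that is 3.

3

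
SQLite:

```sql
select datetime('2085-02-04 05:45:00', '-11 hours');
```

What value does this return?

-11 hours from 2085-02-04 05:45:00 is 2085-02-03 18:45:00 (crosses midnight).

2085-02-03 18:45:00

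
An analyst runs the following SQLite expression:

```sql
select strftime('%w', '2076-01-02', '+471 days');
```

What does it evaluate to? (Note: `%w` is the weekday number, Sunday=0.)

First apply '+471 days': 2076-01-02 → 2077-04-17.
2077-04-17 is a Saturday; with Sunday=0 that is 6.

6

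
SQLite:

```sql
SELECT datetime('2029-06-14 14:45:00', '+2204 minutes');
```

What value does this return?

2029-06-16 03:29:00

2204 minutes = 36h 44m; +2204 minutes from 2029-06-14 14:45:00 is 2029-06-16 03:29:00 (crosses midnight).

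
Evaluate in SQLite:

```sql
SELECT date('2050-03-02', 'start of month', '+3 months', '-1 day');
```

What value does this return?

`start of month` rewinds 2050-03-02 to 2050-03-01.
Adding +3 months to 2050-03-01 gives 2050-06-01.
Going back 1 day from 2050-06-01 reaches 2050-05-31 (last day of May, 31 days).

2050-05-31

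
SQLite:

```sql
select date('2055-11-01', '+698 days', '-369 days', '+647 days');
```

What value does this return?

2058-07-04

Applying '+698 days' to 2055-11-01: counting 698 days forward gives 2057-09-29.
Applying '-369 days' to 2057-09-29: counting 369 days back gives 2056-09-25.
Applying '+647 days' to 2056-09-25: counting 647 days forward gives 2058-07-04.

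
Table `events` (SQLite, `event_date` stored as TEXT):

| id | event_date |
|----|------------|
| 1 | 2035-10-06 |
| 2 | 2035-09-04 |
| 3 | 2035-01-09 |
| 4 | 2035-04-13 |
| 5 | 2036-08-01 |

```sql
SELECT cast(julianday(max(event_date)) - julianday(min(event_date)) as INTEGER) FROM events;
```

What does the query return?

570

MIN = 2035-01-09, MAX = 2036-08-01.
22 days remain in January 2035 after the 9th (31 − 9).
Full months from February 2035 through July 2036 contribute their day counts.
Then 1 day into August 2036.
Total: 22 + 28 + 31 + 30 + 31 + 30 + 31 + 31 + 30 + 31 + 30 + 31 + 31 + 29 + 31 + 30 + 31 + 30 + 31 + 1 = 570.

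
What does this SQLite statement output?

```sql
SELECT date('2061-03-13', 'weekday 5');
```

2061-03-18

`weekday 5` advances to the next Friday; 2061-03-13 is a Sunday, so it moves forward to 2061-03-18.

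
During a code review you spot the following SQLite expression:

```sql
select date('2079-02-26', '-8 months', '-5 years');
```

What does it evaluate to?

Adding -8 months to 2079-02-26 gives 2078-06-26.
Adding -5 years to 2078-06-26 gives 2073-06-26.

2073-06-26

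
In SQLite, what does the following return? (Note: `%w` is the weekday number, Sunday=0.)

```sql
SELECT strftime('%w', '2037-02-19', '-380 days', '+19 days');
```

First apply '-380 days', '+19 days': 2037-02-19 → 2036-02-24.
2036-02-24 is a Sunday; with Sunday=0 that is 0.

0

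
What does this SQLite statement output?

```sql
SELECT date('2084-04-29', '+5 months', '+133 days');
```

2085-02-09

Adding +5 months to 2084-04-29 gives 2084-09-29.
Applying '+133 days' to 2084-09-29: counting 133 days forward gives 2085-02-09.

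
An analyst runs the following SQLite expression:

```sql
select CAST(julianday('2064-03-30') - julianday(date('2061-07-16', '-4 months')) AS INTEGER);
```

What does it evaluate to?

1110

Adding -4 months to 2061-07-16 gives 2061-03-16.
15 days remain in March 2061 after the 16th (31 − 16).
Full months from April 2061 through February 2064 contribute their day counts.
Then 30 days into March 2064.
Total: 15 + 30 + 31 + 30 + 31 + 31 + 30 + 31 + 30 + 31 + 31 + 28 + 31 + 30 + 31 + 30 + 31 + 31 + 30 + 31 + 30 + 31 + 31 + 28 + 31 + 30 + 31 + 30 + 31 + 31 + 30 + 31 + 30 + 31 + 31 + 29 + 30 = 1110.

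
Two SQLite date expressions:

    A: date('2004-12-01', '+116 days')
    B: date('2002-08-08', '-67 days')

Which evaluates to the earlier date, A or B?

B

A = 2005-03-27.
B = 2002-06-02.
B is earlier.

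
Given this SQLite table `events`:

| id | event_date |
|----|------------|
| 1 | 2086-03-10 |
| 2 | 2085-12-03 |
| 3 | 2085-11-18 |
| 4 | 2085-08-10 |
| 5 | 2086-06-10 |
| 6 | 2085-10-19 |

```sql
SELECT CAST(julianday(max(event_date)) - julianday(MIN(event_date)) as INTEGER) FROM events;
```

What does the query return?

304

MIN = 2085-08-10, MAX = 2086-06-10.
21 days remain in August 2085 after the 10th (31 − 10).
Full months from September 2085 through May 2086 contribute their day counts.
Then 10 days into June 2086.
Total: 21 + 30 + 31 + 30 + 31 + 31 + 28 + 31 + 30 + 31 + 10 = 304.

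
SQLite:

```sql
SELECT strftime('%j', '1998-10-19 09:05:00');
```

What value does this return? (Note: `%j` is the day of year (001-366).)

Day-of-year for 1998-10-19: days since 1998-01-01 inclusive = 292, zero-padded to 292.

292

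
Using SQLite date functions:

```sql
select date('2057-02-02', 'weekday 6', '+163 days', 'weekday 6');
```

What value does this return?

`weekday 6` advances to the next Saturday; 2057-02-02 is a Friday, so it moves forward to 2057-02-03.
Applying '+163 days' to 2057-02-03: counting 163 days forward gives 2057-07-16.
`weekday 6` advances to the next Saturday; 2057-07-16 is a Monday, so it moves forward to 2057-07-21.

2057-07-21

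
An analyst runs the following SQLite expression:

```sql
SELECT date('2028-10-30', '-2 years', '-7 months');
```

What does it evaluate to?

Adding -2 years to 2028-10-30 gives 2026-10-30.
Adding -7 months to 2026-10-30 gives 2026-03-30.

2026-03-30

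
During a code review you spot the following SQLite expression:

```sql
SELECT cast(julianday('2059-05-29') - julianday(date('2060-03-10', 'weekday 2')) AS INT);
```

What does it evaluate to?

`weekday 2` advances to the next Tuesday; 2060-03-10 is a Wednesday, so it moves forward to 2060-03-16.
2 days remain in May 2059 after the 29th (31 − 29).
Full months from June 2059 through February 2060 contribute their day counts.
Then 16 days into March 2060.
Total: 2 + 30 + 31 + 31 + 30 + 31 + 30 + 31 + 31 + 29 + 16 = 292.
The subtraction is earlier − later, so the result is −292 → -292.

-292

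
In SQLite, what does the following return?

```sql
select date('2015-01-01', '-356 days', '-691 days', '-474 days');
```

2010-11-02

Applying '-356 days' to 2015-01-01: counting 356 days back gives 2014-01-10.
Applying '-691 days' to 2014-01-10: counting 691 days back gives 2012-02-19.
Applying '-474 days' to 2012-02-19: counting 474 days back gives 2010-11-02.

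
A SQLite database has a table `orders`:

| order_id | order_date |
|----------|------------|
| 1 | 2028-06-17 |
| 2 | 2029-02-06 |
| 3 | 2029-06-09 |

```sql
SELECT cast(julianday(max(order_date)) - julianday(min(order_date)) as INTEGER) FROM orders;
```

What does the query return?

MIN = 2028-06-17, MAX = 2029-06-09.
13 days remain in June 2028 after the 17th (30 − 17).
Full months from July 2028 through May 2029 contribute their day counts.
Then 9 days into June 2029.
Total: 13 + 31 + 31 + 30 + 31 + 30 + 31 + 31 + 28 + 31 + 30 + 31 + 9 = 357.

357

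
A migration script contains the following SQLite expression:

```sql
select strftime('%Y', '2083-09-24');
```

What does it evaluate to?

2083

`%Y` extracts the 4-digit year: 2083.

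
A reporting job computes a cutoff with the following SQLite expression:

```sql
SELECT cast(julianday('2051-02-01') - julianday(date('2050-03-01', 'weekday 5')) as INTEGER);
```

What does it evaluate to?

334

`weekday 5` advances to the next Friday; 2050-03-01 is a Tuesday, so it moves forward to 2050-03-04.
27 days remain in March 2050 after the 4th (31 − 4).
Full months from April 2050 through January 2051 contribute their day counts.
Then 1 day into February 2051.
Total: 27 + 30 + 31 + 30 + 31 + 31 + 30 + 31 + 30 + 31 + 31 + 1 = 334.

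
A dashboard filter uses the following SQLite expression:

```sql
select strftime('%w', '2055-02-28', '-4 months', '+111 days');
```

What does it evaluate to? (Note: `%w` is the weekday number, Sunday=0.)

First apply '-4 months', '+111 days': 2055-02-28 → 2055-02-16.
2055-02-16 is a Tuesday; with Sunday=0 that is 2.

2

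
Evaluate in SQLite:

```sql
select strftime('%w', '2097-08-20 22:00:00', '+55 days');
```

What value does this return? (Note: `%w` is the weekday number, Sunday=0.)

1

First apply '+55 days': 2097-08-20 22:00:00 → 2097-10-14 22:00:00.
2097-10-14 is a Monday; with Sunday=0 that is 1.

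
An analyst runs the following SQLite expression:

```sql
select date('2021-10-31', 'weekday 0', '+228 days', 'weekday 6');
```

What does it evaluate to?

2022-06-18

`weekday 0` advances to the next Sunday; 2021-10-31 is already a Sunday, so it stays at 2021-10-31.
Applying '+228 days' to 2021-10-31: counting 228 days forward gives 2022-06-16.
`weekday 6` advances to the next Saturday; 2022-06-16 is a Thursday, so it moves forward to 2022-06-18.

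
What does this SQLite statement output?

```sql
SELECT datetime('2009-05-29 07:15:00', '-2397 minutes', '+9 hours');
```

2009-05-28 00:18:00

2397 minutes = 39h 57m; -2397 minutes from 2009-05-29 07:15:00 is 2009-05-27 15:18:00 (crosses midnight).
+9 hours from 2009-05-27 15:18:00 is 2009-05-28 00:18:00 (crosses midnight).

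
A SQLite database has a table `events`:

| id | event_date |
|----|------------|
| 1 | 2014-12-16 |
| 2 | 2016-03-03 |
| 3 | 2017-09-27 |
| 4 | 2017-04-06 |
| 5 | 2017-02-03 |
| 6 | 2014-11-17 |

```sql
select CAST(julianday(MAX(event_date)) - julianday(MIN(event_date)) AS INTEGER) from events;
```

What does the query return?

MIN = 2014-11-17, MAX = 2017-09-27.
13 days remain in November 2014 after the 17th (30 − 17).
Full months from December 2014 through August 2017 contribute their day counts.
Then 27 days into September 2017.
Total: 13 + 31 + 31 + 28 + 31 + 30 + 31 + 30 + 31 + 31 + 30 + 31 + 30 + 31 + 31 + 29 + 31 + 30 + 31 + 30 + 31 + 31 + 30 + 31 + 30 + 31 + 31 + 28 + 31 + 30 + 31 + 30 + 31 + 31 + 27 = 1045.

1045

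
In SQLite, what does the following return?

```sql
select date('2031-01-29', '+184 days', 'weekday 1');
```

Applying '+184 days' to 2031-01-29: counting 184 days forward gives 2031-08-01.
`weekday 1` advances to the next Monday; 2031-08-01 is a Friday, so it moves forward to 2031-08-04.

2031-08-04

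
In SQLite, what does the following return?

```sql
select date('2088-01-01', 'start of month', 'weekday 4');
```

2088-01-01

`start of month` rewinds 2088-01-01 to 2088-01-01.
`weekday 4` advances to the next Thursday; 2088-01-01 is already a Thursday, so it stays at 2088-01-01.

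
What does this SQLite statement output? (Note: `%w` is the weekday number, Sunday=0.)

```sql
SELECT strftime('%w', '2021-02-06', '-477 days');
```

5

First apply '-477 days': 2021-02-06 → 2019-10-18.
2019-10-18 is a Friday; with Sunday=0 that is 5.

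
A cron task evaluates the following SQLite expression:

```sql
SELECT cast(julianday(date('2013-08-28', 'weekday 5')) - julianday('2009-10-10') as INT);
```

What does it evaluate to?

`weekday 5` advances to the next Friday; 2013-08-28 is a Wednesday, so it moves forward to 2013-08-30.
21 days remain in October 2009 after the 10th (31 − 10).
Full months from November 2009 through July 2013 contribute their day counts.
Then 30 days into August 2013.
Total: 21 + 30 + 31 + 31 + 28 + 31 + 30 + 31 + 30 + 31 + 31 + 30 + 31 + 30 + 31 + 31 + 28 + 31 + 30 + 31 + 30 + 31 + 31 + 30 + 31 + 30 + 31 + 31 + 29 + 31 + 30 + 31 + 30 + 31 + 31 + 30 + 31 + 30 + 31 + 31 + 28 + 31 + 30 + 31 + 30 + 31 + 30 = 1420.

1420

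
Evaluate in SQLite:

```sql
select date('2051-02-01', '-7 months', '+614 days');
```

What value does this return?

2052-03-06

Adding -7 months to 2051-02-01 gives 2050-07-01.
Applying '+614 days' to 2050-07-01: counting 614 days forward gives 2052-03-06.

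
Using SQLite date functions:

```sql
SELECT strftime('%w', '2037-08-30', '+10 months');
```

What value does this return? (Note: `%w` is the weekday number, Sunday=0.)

3

First apply '+10 months': 2037-08-30 → 2038-06-30.
2038-06-30 is a Wednesday; with Sunday=0 that is 3.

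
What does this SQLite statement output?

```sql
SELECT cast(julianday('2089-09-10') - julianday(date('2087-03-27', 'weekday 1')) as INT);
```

894

`weekday 1` advances to the next Monday; 2087-03-27 is a Thursday, so it moves forward to 2087-03-31.
0 days remain in March 2087 after the 31st (31 − 31).
Full months from April 2087 through August 2089 contribute their day counts.
Then 10 days into September 2089.
Total: 0 + 30 + 31 + 30 + 31 + 31 + 30 + 31 + 30 + 31 + 31 + 29 + 31 + 30 + 31 + 30 + 31 + 31 + 30 + 31 + 30 + 31 + 31 + 28 + 31 + 30 + 31 + 30 + 31 + 31 + 10 = 894.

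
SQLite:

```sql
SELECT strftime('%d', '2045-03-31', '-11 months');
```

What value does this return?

First apply '-11 months': 2045-03-31 → 2044-05-01.
`%d` extracts the 2-digit day of month: 01.

01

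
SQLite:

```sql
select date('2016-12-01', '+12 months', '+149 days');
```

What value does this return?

Adding +12 months to 2016-12-01 gives 2017-12-01.
Applying '+149 days' to 2017-12-01: counting 149 days forward gives 2018-04-29.

2018-04-29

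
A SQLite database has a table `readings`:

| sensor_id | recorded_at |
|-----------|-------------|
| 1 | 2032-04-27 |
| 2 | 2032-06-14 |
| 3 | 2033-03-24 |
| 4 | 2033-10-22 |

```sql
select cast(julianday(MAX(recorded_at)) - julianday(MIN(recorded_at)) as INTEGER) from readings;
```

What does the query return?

543

MIN = 2032-04-27, MAX = 2033-10-22.
3 days remain in April 2032 after the 27th (30 − 27).
Full months from May 2032 through September 2033 contribute their day counts.
Then 22 days into October 2033.
Total: 3 + 31 + 30 + 31 + 31 + 30 + 31 + 30 + 31 + 31 + 28 + 31 + 30 + 31 + 30 + 31 + 31 + 30 + 22 = 543.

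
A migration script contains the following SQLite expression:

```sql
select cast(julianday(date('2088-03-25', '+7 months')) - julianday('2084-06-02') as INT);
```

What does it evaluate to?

1606

Adding +7 months to 2088-03-25 gives 2088-10-25.
28 days remain in June 2084 after the 2nd (30 − 2).
Full months from July 2084 through September 2088 contribute their day counts.
Then 25 days into October 2088.
Total: 28 + 31 + 31 + 30 + 31 + 30 + 31 + 31 + 28 + 31 + 30 + 31 + 30 + 31 + 31 + 30 + 31 + 30 + 31 + 31 + 28 + 31 + 30 + 31 + 30 + 31 + 31 + 30 + 31 + 30 + 31 + 31 + 28 + 31 + 30 + 31 + 30 + 31 + 31 + 30 + 31 + 30 + 31 + 31 + 29 + 31 + 30 + 31 + 30 + 31 + 31 + 30 + 25 = 1606.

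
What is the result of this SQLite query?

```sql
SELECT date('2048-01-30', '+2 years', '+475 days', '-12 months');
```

2050-05-20

Adding +2 years to 2048-01-30 gives 2050-01-30.
Applying '+475 days' to 2050-01-30: counting 475 days forward gives 2051-05-20.
Adding -12 months to 2051-05-20 gives 2050-05-20.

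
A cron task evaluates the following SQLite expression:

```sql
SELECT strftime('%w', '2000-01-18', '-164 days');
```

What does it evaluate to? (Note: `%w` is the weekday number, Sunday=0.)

6

First apply '-164 days': 2000-01-18 → 1999-08-07.
1999-08-07 is a Saturday; with Sunday=0 that is 6.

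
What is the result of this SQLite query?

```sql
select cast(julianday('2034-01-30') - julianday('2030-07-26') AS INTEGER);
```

1284

5 days remain in July 2030 after the 26th (31 − 26).
Full months from August 2030 through December 2033 contribute their day counts.
Then 30 days into January 2034.
Total: 5 + 31 + 30 + 31 + 30 + 31 + 31 + 28 + 31 + 30 + 31 + 30 + 31 + 31 + 30 + 31 + 30 + 31 + 31 + 29 + 31 + 30 + 31 + 30 + 31 + 31 + 30 + 31 + 30 + 31 + 31 + 28 + 31 + 30 + 31 + 30 + 31 + 31 + 30 + 31 + 30 + 31 + 30 = 1284.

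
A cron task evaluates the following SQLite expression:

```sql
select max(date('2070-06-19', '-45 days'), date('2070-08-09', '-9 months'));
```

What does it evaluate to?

2070-05-05

date('2070-06-19', '-45 days') → 2070-05-05.
date('2070-08-09', '-9 months') → 2069-11-09.
Later of the two is 2070-05-05.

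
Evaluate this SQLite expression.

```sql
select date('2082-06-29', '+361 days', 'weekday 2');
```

2083-06-29

Applying '+361 days' to 2082-06-29: counting 361 days forward gives 2083-06-25.
`weekday 2` advances to the next Tuesday; 2083-06-25 is a Friday, so it moves forward to 2083-06-29.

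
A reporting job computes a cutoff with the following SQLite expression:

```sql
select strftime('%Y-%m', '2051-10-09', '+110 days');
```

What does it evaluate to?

First apply '+110 days': 2051-10-09 → 2052-01-27.
`%Y-%m` extracts the year-month: 2052-01.

2052-01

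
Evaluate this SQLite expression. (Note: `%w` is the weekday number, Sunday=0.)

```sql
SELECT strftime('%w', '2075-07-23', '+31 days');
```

First apply '+31 days': 2075-07-23 → 2075-08-23.
2075-08-23 is a Friday; with Sunday=0 that is 5.

5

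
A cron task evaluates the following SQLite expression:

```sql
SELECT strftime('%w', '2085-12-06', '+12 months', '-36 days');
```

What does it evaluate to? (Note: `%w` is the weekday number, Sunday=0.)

First apply '+12 months', '-36 days': 2085-12-06 → 2086-10-31.
2086-10-31 is a Thursday; with Sunday=0 that is 4.

4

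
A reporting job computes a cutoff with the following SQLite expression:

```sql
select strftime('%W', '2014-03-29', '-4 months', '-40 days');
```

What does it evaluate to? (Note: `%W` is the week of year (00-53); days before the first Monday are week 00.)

First apply '-4 months', '-40 days': 2014-03-29 → 2013-10-20.
2013-10-20 is a Sunday. SQLite's %W counts Mondays since the year started; the result is 41.

41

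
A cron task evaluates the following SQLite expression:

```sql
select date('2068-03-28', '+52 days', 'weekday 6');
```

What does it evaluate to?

2068-05-19

Applying '+52 days' to 2068-03-28: counting 52 days forward gives 2068-05-19.
`weekday 6` advances to the next Saturday; 2068-05-19 is already a Saturday, so it stays at 2068-05-19.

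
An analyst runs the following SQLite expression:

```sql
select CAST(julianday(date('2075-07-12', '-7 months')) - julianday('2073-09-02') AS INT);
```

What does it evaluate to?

466

Adding -7 months to 2075-07-12 gives 2074-12-12.
28 days remain in September 2073 after the 2nd (30 − 2).
Full months from October 2073 through November 2074 contribute their day counts.
Then 12 days into December 2074.
Total: 28 + 31 + 30 + 31 + 31 + 28 + 31 + 30 + 31 + 30 + 31 + 31 + 30 + 31 + 30 + 12 = 466.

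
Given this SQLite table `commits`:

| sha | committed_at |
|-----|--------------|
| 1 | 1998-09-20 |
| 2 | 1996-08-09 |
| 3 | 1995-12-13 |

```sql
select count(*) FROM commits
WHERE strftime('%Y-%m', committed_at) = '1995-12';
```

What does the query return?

1

Rows with year-month 1995-12: 1995-12-13 → 1.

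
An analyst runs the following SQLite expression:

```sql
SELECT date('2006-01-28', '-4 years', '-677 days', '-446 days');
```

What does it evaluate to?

Adding -4 years to 2006-01-28 gives 2002-01-28.
Applying '-677 days' to 2002-01-28: counting 677 days back gives 2000-03-22.
Applying '-446 days' to 2000-03-22: counting 446 days back gives 1999-01-01.

1999-01-01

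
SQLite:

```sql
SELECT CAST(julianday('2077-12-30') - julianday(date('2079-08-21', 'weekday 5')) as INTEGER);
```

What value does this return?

`weekday 5` advances to the next Friday; 2079-08-21 is a Monday, so it moves forward to 2079-08-25.
1 day remains in December 2077 after the 30th (31 − 30).
Full months from January 2078 through July 2079 contribute their day counts.
Then 25 days into August 2079.
Total: 1 + 31 + 28 + 31 + 30 + 31 + 30 + 31 + 31 + 30 + 31 + 30 + 31 + 31 + 28 + 31 + 30 + 31 + 30 + 31 + 25 = 603.
The subtraction is earlier − later, so the result is −603 → -603.

-603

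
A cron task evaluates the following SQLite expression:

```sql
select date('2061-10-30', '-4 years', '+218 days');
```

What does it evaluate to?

2058-06-05

Adding -4 years to 2061-10-30 gives 2057-10-30.
Applying '+218 days' to 2057-10-30: counting 218 days forward gives 2058-06-05.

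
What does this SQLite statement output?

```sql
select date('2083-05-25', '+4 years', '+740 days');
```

Adding +4 years to 2083-05-25 gives 2087-05-25.
Applying '+740 days' to 2087-05-25: counting 740 days forward gives 2089-06-03.

2089-06-03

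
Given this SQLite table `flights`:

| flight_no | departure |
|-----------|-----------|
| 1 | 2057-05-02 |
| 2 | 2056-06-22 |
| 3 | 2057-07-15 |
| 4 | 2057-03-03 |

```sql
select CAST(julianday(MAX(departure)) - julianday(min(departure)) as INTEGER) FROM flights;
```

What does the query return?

388

MIN = 2056-06-22, MAX = 2057-07-15.
8 days remain in June 2056 after the 22nd (30 − 22).
Full months from July 2056 through June 2057 contribute their day counts.
Then 15 days into July 2057.
Total: 8 + 31 + 31 + 30 + 31 + 30 + 31 + 31 + 28 + 31 + 30 + 31 + 30 + 15 = 388.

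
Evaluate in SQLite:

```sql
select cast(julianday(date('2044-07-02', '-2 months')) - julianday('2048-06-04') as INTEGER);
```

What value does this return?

-1494

Adding -2 months to 2044-07-02 gives 2044-05-02.
29 days remain in May 2044 after the 2nd (31 − 2).
Full months from June 2044 through May 2048 contribute their day counts.
Then 4 days into June 2048.
Total: 29 + 30 + 31 + 31 + 30 + 31 + 30 + 31 + 31 + 28 + 31 + 30 + 31 + 30 + 31 + 31 + 30 + 31 + 30 + 31 + 31 + 28 + 31 + 30 + 31 + 30 + 31 + 31 + 30 + 31 + 30 + 31 + 31 + 28 + 31 + 30 + 31 + 30 + 31 + 31 + 30 + 31 + 30 + 31 + 31 + 29 + 31 + 30 + 31 + 4 = 1494.
The subtraction is earlier − later, so the result is −1494 → -1494.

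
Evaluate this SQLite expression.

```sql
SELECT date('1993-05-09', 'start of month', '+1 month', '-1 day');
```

1993-05-31

`start of month` rewinds 1993-05-09 to 1993-05-01.
Adding +1 month to 1993-05-01 gives 1993-06-01.
Going back 1 day from 1993-06-01 reaches 1993-05-31 (last day of May, 31 days).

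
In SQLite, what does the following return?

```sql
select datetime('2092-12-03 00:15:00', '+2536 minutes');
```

2092-12-04 18:31:00

2536 minutes = 42h 16m; +2536 minutes from 2092-12-03 00:15:00 is 2092-12-04 18:31:00 (crosses midnight).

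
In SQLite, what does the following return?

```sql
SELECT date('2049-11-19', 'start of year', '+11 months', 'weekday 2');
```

`start of year` rewinds 2049-11-19 to 2049-01-01.
Adding +11 months to 2049-01-01 gives 2049-12-01.
`weekday 2` advances to the next Tuesday; 2049-12-01 is a Wednesday, so it moves forward to 2049-12-07.

2049-12-07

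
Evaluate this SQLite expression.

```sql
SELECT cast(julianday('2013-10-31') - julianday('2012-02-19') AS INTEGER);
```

10 days remain in February 2012 after the 19th (29 − 19).
Full months from March 2012 through September 2013 contribute their day counts.
Then 31 days into October 2013.
Total: 10 + 31 + 30 + 31 + 30 + 31 + 31 + 30 + 31 + 30 + 31 + 31 + 28 + 31 + 30 + 31 + 30 + 31 + 31 + 30 + 31 = 620.

620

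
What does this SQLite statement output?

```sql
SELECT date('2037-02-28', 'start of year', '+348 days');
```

`start of year` rewinds 2037-02-28 to 2037-01-01.
Applying '+348 days' to 2037-01-01: counting 348 days forward gives 2037-12-15.

2037-12-15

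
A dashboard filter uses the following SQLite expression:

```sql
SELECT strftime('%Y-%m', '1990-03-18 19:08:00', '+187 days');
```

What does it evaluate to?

First apply '+187 days': 1990-03-18 19:08:00 → 1990-09-21 19:08:00.
`%Y-%m` extracts the year-month: 1990-09.

1990-09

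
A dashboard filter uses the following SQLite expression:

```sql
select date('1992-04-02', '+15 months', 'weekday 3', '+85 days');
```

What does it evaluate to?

Adding +15 months to 1992-04-02 gives 1993-07-02.
`weekday 3` advances to the next Wednesday; 1993-07-02 is a Friday, so it moves forward to 1993-07-07.
Applying '+85 days' to 1993-07-07: counting 85 days forward gives 1993-09-30.

1993-09-30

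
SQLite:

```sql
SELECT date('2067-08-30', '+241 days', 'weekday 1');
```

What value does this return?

Applying '+241 days' to 2067-08-30: counting 241 days forward gives 2068-04-27.
`weekday 1` advances to the next Monday; 2068-04-27 is a Friday, so it moves forward to 2068-04-30.

2068-04-30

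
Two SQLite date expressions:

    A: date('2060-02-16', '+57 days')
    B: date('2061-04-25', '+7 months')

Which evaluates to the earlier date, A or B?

A

A = 2060-04-13.
B = 2061-11-25.
A is earlier.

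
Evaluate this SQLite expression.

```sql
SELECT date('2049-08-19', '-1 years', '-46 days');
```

Adding -1 year to 2049-08-19 gives 2048-08-19.
Applying '-46 days' to 2048-08-19: counting 46 days back gives 2048-07-04.

2048-07-04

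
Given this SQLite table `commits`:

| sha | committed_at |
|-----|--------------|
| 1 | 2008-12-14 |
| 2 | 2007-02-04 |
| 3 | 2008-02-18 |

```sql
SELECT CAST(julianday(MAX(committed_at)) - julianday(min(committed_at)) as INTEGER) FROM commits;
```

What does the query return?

MIN = 2007-02-04, MAX = 2008-12-14.
24 days remain in February 2007 after the 4th (28 − 4).
Full months from March 2007 through November 2008 contribute their day counts.
Then 14 days into December 2008.
Total: 24 + 31 + 30 + 31 + 30 + 31 + 31 + 30 + 31 + 30 + 31 + 31 + 29 + 31 + 30 + 31 + 30 + 31 + 31 + 30 + 31 + 30 + 14 = 679.

679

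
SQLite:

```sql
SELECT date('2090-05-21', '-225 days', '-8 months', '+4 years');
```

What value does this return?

2093-02-08

Applying '-225 days' to 2090-05-21: counting 225 days back gives 2089-10-08.
Adding -8 months to 2089-10-08 gives 2089-02-08.
Adding +4 years to 2089-02-08 gives 2093-02-08.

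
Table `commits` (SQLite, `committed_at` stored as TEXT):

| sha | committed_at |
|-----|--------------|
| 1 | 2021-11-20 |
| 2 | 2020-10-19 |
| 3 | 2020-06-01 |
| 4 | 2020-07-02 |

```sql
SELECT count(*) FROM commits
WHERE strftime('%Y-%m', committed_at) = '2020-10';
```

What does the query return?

1

Rows with year-month 2020-10: 2020-10-19 → 1.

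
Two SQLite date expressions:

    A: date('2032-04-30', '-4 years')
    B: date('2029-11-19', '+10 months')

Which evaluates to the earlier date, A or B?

A

A = 2028-04-30.
B = 2030-09-19.
A is earlier.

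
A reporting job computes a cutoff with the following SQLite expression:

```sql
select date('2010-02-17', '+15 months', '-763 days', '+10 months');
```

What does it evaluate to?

Adding +15 months to 2010-02-17 gives 2011-05-17.
Applying '-763 days' to 2011-05-17: counting 763 days back gives 2009-04-14.
Adding +10 months to 2009-04-14 gives 2010-02-14.

2010-02-14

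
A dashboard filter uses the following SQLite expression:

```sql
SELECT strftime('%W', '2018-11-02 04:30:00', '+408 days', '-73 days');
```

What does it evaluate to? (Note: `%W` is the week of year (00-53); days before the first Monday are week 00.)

39

First apply '+408 days', '-73 days': 2018-11-02 04:30:00 → 2019-10-03 04:30:00.
2019-10-03 is a Thursday. SQLite's %W counts Mondays since the year started; the result is 39.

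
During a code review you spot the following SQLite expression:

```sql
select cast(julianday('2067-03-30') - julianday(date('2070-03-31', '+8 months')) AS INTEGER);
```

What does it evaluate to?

-1342

Adding +8 months to 2070-03-31 targets 2070-11-31. November 2070 has only 30 days, so SQLite normalizes the 1-day overflow forward to 2070-12-01.
1 day remains in March 2067 after the 30th (31 − 30).
Full months from April 2067 through November 2070 contribute their day counts.
Then 1 day into December 2070.
Total: 1 + 30 + 31 + 30 + 31 + 31 + 30 + 31 + 30 + 31 + 31 + 29 + 31 + 30 + 31 + 30 + 31 + 31 + 30 + 31 + 30 + 31 + 31 + 28 + 31 + 30 + 31 + 30 + 31 + 31 + 30 + 31 + 30 + 31 + 31 + 28 + 31 + 30 + 31 + 30 + 31 + 31 + 30 + 31 + 30 + 1 = 1342.
The subtraction is earlier − later, so the result is −1342 → -1342.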